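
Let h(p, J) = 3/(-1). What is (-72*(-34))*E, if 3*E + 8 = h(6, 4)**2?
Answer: 816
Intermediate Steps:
h(p, J) = -3 (h(p, J) = 3*(-1) = -3)
E = 1/3 (E = -8/3 + (1/3)*(-3)**2 = -8/3 + (1/3)*9 = -8/3 + 3 = 1/3 ≈ 0.33333)
(-72*(-34))*E = -72*(-34)*(1/3) = 2448*(1/3) = 816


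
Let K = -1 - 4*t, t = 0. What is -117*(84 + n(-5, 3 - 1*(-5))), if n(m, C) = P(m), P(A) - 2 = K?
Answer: -9945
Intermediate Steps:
K = -1 (K = -1 - 4*0 = -1 + 0 = -1)
P(A) = 1 (P(A) = 2 - 1 = 1)
n(m, C) = 1
-117*(84 + n(-5, 3 - 1*(-5))) = -117*(84 + 1) = -117*85 = -9945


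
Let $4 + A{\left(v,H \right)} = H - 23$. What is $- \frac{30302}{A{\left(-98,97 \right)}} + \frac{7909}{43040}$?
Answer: $- \frac{26072889}{60256} \approx -432.7$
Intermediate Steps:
$A{\left(v,H \right)} = -27 + H$ ($A{\left(v,H \right)} = -4 + \left(H - 23\right) = -4 + \left(-23 + H\right) = -27 + H$)
$- \frac{30302}{A{\left(-98,97 \right)}} + \frac{7909}{43040} = - \frac{30302}{-27 + 97} + \frac{7909}{43040} = - \frac{30302}{70} + 7909 \cdot \frac{1}{43040} = \left(-30302\right) \frac{1}{70} + \frac{7909}{43040} = - \frac{15151}{35} + \frac{7909}{43040} = - \frac{26072889}{60256}$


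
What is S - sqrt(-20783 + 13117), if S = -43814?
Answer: -43814 - I*sqrt(7666) ≈ -43814.0 - 87.556*I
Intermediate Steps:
S - sqrt(-20783 + 13117) = -43814 - sqrt(-20783 + 13117) = -43814 - sqrt(-7666) = -43814 - I*sqrt(7666)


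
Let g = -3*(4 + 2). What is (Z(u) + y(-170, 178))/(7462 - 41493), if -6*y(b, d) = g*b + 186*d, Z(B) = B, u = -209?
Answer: 6237/34031 ≈ 0.18327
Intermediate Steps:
g = -18 (g = -3*6 = -18)
y(b, d) = -31*d + 3*b (y(b, d) = -(-18*b + 186*d)/6 = -31*d + 3*b)
(Z(u) + y(-170, 178))/(7462 - 41493) = (-209 + (-31*178 + 3*(-170)))/(7462 - 41493) = (-209 + (-5518 - 510))/(-34031) = (-209 - 6028)*(-1/34031) = -6237*(-1/34031) = 6237/34031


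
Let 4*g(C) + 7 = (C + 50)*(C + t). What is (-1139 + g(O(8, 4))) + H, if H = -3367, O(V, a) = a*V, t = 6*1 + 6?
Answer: -14423/4 ≈ -3605.8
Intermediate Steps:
t = 12 (t = 6 + 6 = 12)
O(V, a) = V*a
g(C) = -7/4 + (12 + C)*(50 + C)/4 (g(C) = -7/4 + ((C + 50)*(C + 12))/4 = -7/4 + ((50 + C)*(12 + C))/4 = -7/4 + ((12 + C)*(50 + C))/4 = -7/4 + (12 + C)*(50 + C)/4)
(-1139 + g(O(8, 4))) + H = (-1139 + (593/4 + (8*4)²/4 + 31*(8*4)/2)) - 3367 = (-1139 + (593/4 + (¼)*32² + (31/2)*32)) - 3367 = (-1139 + (593/4 + (¼)*1024 + 496)) - 3367 = (-1139 + (593/4 + 256 + 496)) - 3367 = (-1139 + 3601/4) - 3367 = -955/4 - 3367 = -14423/4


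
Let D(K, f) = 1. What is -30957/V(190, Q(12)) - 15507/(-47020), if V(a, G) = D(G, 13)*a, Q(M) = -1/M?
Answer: -145265181/893380 ≈ -162.60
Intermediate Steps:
V(a, G) = a (V(a, G) = 1*a = a)
-30957/V(190, Q(12)) - 15507/(-47020) = -30957/190 - 15507/(-47020) = -30957*1/190 - 15507*(-1/47020) = -30957/190 + 15507/47020 = -145265181/893380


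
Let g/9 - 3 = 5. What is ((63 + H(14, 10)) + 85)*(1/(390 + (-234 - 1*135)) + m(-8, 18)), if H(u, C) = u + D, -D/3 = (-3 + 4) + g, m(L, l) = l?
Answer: -7201/7 ≈ -1028.7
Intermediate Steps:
g = 72 (g = 27 + 9*5 = 27 + 45 = 72)
D = -219 (D = -3*((-3 + 4) + 72) = -3*(1 + 72) = -3*73 = -219)
H(u, C) = -219 + u (H(u, C) = u - 219 = -219 + u)
((63 + H(14, 10)) + 85)*(1/(390 + (-234 - 1*135)) + m(-8, 18)) = ((63 + (-219 + 14)) + 85)*(1/(390 + (-234 - 1*135)) + 18) = ((63 - 205) + 85)*(1/(390 + (-234 - 135)) + 18) = (-142 + 85)*(1/(390 - 369) + 18) = -57*(1/21 + 18) = -57*379/21 = -7201/7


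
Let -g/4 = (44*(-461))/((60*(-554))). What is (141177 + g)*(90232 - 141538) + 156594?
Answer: -10031479288196/1385 ≈ -7.2429e+9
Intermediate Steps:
g = -10142/4155 (g = -4*44*(-461)/(60*(-554)) = -(-81136)/(-33240) = -(-81136)*(-1)/33240 = -4*5071/8310 = -10142/4155 ≈ -2.4409)
(141177 + g)*(90232 - 141538) + 156594 = (141177 - 10142/4155)*(90232 - 141538) + 156594 = (586580293/4155)*(-51306) + 156594 = -10031696170886/1385 + 156594 = -10031479288196/1385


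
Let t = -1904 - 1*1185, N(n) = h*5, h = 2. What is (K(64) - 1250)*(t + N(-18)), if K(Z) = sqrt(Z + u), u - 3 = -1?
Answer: 3848750 - 3079*sqrt(66) ≈ 3.8237e+6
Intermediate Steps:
u = 2 (u = 3 - 1 = 2)
K(Z) = sqrt(2 + Z) (K(Z) = sqrt(Z + 2) = sqrt(2 + Z))
N(n) = 10 (N(n) = 2*5 = 10)
t = -3089 (t = -1904 - 1185 = -3089)
(K(64) - 1250)*(t + N(-18)) = (sqrt(2 + 64) - 1250)*(-3089 + 10) = (sqrt(66) - 1250)*(-3079) = (-1250 + sqrt(66))*(-3079) = 3848750 - 3079*sqrt(66)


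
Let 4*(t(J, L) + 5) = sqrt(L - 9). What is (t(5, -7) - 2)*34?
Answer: -238 + 34*I ≈ -238.0 + 34.0*I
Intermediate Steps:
t(J, L) = -5 + sqrt(-9 + L)/4 (t(J, L) = -5 + sqrt(L - 9)/4 = -5 + sqrt(-9 + L)/4)
(t(5, -7) - 2)*34 = ((-5 + sqrt(-9 - 7)/4) - 2)*34 = ((-5 + sqrt(-16)/4) - 2)*34 = ((-5 + (4*I)/4) - 2)*34 = ((-5 + I) - 2)*34 = (-7 + I)*34 = -238 + 34*I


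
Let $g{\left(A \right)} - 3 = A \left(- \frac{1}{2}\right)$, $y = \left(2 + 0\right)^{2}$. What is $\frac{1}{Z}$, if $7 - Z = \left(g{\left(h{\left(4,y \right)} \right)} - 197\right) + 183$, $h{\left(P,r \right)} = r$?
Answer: $\frac{1}{20} \approx 0.05$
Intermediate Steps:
$y = 4$ ($y = 2^{2} = 4$)
$g{\left(A \right)} = 3 - \frac{A}{2}$ ($g{\left(A \right)} = 3 + A \left(- \frac{1}{2}\right) = 3 - \frac{A}{2}$)
$Z = 20$ ($Z = 7 - \left(\left(\left(3 - 2\right) - 197\right) + 183\right) = 7 - \left(\left(1 - 197\right) + 183\right) = 7 - \left(-196 + 183\right) = 7 - -13 = 7 + 13 = 20$)
$\frac{1}{Z} = \frac{1}{20}$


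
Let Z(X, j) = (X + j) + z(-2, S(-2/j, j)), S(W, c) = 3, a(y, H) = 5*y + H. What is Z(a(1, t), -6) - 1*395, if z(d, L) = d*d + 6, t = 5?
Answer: -381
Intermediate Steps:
a(y, H) = H + 5*y
z(d, L) = 6 + d² (z(d, L) = d² + 6 = 6 + d²)
Z(X, j) = 10 + X + j (Z(X, j) = (X + j) + (6 + (-2)²) = (X + j) + (6 + 4) = (X + j) + 10 = 10 + X + j)
Z(a(1, t), -6) - 1*395 = (10 + (5 + 5*1) - 6) - 1*395 = (10 + (5 + 5) - 6) - 395 = (10 + 10 - 6) - 395 = 14 - 395 = -381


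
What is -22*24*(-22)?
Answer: 11616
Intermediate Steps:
-22*24*(-22) = -528*(-22) = 11616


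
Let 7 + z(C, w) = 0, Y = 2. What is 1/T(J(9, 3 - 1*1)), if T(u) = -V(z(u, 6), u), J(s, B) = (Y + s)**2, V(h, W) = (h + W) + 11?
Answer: -1/125 ≈ -0.0080000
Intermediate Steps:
z(C, w) = -7 (z(C, w) = -7 + 0 = -7)
V(h, W) = 11 + W + h (V(h, W) = (W + h) + 11 = 11 + W + h)
J(s, B) = (2 + s)**2
T(u) = -4 - u (T(u) = -(11 + u - 7) = -(4 + u) = -4 - u)
1/T(J(9, 3 - 1*1)) = 1/(-4 - (2 + 9)**2) = 1/(-4 - 1*11**2) = 1/(-4 - 1*121) = 1/(-4 - 121) = 1/(-125) = -1/125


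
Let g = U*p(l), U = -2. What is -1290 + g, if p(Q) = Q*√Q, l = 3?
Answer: -1290 - 6*√3 ≈ -1300.4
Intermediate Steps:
p(Q) = Q^(3/2)
g = -6*√3 ≈ -10.392
-1290 + g = -1290 - 6*√3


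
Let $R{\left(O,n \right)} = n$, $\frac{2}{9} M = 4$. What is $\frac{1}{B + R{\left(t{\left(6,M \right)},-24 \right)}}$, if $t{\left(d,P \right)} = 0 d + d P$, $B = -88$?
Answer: $- \frac{1}{112} \approx -0.0089286$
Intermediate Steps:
$M = 18$ ($M = \frac{9}{2} \cdot 4 = 18$)
$t{\left(d,P \right)} = P d$ ($t{\left(d,P \right)} = 0 + P d = P d$)
$\frac{1}{B + R{\left(t{\left(6,M \right)},-24 \right)}} = \frac{1}{-88 - 24} = \frac{1}{-112} = - \frac{1}{112}$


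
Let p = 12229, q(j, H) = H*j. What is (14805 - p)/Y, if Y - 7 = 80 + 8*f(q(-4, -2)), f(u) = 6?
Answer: 2576/135 ≈ 19.081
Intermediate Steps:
Y = 135 (Y = 7 + (80 + 8*6) = 7 + (80 + 48) = 7 + 128 = 135)
(14805 - p)/Y = (14805 - 1*12229)/135 = (14805 - 12229)*(1/135) = 2576*(1/135) = 2576/135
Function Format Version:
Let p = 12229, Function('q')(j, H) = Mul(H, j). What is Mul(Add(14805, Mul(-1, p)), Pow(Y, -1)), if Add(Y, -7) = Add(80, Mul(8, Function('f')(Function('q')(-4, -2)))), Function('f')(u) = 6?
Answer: Rational(2576, 135) ≈ 19.081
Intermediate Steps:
Y = 135 (Y = Add(7, Add(80, Mul(8, 6))) = Add(7, Add(80, 48)) = Add(7, 128) = 135)
Mul(Add(14805, Mul(-1, p)), Pow(Y, -1)) = Mul(Add(14805, Mul(-1, 12229)), Pow(135, -1)) = Mul(Add(14805, -12229), Rational(1, 135)) = Mul(2576, Rational(1, 135)) = Rational(2576, 135)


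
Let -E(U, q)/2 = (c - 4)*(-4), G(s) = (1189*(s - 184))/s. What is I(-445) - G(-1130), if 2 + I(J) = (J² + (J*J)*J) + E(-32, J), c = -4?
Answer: -49677369963/565 ≈ -8.7924e+7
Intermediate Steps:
G(s) = (-218776 + 1189*s)/s (G(s) = (1189*(-184 + s))/s = (-218776 + 1189*s)/s)
E(U, q) = -64 (E(U, q) = -2*(-4 - 4)*(-4) = -(-16)*(-4) = -2*32 = -64)
I(J) = -66 + J² + J³ (I(J) = -2 + ((J² + (J*J)*J) - 64) = -2 + ((J² + J²*J) - 64) = -2 + ((J² + J³) - 64) = -2 + (-64 + J² + J³) = -66 + J² + J³)
I(-445) - G(-1130) = (-66 + (-445)² + (-445)³) - (1189 - 218776/(-1130)) = (-66 + 198025 - 88121125) - (1189 - 218776*(-1/1130)) = -87923166 - (1189 + 109388/565) = -87923166 - 1*781173/565 = -87923166 - 781173/565 = -49677369963/565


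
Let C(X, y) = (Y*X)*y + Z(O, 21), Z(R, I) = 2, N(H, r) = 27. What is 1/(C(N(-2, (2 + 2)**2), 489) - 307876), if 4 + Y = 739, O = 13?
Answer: 1/9396331 ≈ 1.0642e-7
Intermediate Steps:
Y = 735 (Y = -4 + 739 = 735)
C(X, y) = 2 + 735*X*y (C(X, y) = (735*X)*y + 2 = 735*X*y + 2 = 2 + 735*X*y)
1/(C(N(-2, (2 + 2)**2), 489) - 307876) = 1/((2 + 735*27*489) - 307876) = 1/((2 + 9704205) - 307876) = 1/(9704207 - 307876) = 1/9396331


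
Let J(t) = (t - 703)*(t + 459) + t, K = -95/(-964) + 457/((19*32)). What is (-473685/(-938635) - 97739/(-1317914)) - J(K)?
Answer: 857572504253372591345143965/2655981583875697765376 ≈ 3.2288e+5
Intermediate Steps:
K = 124577/146528 (K = -95*(-1/964) + 457/608 = 95/964 + 457*(1/608) = 95/964 + 457/608 = 124577/146528 ≈ 0.85019)
J(t) = t + (-703 + t)*(459 + t) (J(t) = (-703 + t)*(459 + t) + t = t + (-703 + t)*(459 + t))
(-473685/(-938635) - 97739/(-1317914)) - J(K) = (-473685/(-938635) - 97739/(-1317914)) - (-322677 + (124577/146528)² - 243*124577/146528) = (-473685*(-1/938635) - 97739*(-1/1317914)) - (-322677 + 15519428929/21470454784 - 30272211/146528) = (94737/187727 + 97739/1317914) - 1*(-6932442145441247/21470454784) = 143203467871/247408041478 + 6932442145441247/21470454784 = 857572504253372591345143965/2655981583875697765376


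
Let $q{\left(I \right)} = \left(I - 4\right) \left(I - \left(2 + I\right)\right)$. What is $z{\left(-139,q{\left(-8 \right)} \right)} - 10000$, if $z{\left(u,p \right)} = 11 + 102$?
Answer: $-9887$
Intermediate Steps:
$q{\left(I \right)} = 8 - 2 I$ ($q{\left(I \right)} = \left(-4 + I\right) \left(-2\right) = 8 - 2 I$)
$z{\left(u,p \right)} = 113$
$z{\left(-139,q{\left(-8 \right)} \right)} - 10000 = 113 - 10000 = -9887$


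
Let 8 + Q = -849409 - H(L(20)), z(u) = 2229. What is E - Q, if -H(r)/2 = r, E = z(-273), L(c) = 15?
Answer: 851616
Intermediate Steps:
E = 2229
H(r) = -2*r
Q = -849387 (Q = -8 + (-849409 - (-2)*15) = -8 + (-849409 - 1*(-30)) = -8 + (-849409 + 30) = -8 - 849379 = -849387)
E - Q = 2229 - 1*(-849387) = 2229 + 849387 = 851616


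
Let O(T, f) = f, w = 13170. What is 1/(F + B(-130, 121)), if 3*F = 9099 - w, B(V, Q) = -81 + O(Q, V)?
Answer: -1/1568 ≈ -0.00063775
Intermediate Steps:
B(V, Q) = -81 + V
F = -1357 (F = (9099 - 1*13170)/3 = (9099 - 13170)/3 = (⅓)*(-4071) = -1357)
1/(F + B(-130, 121)) = 1/(-1357 + (-81 - 130)) = 1/(-1357 - 211) = 1/(-1568) = -1/1568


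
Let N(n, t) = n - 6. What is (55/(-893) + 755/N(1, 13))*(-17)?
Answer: 2293266/893 ≈ 2568.0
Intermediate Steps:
N(n, t) = -6 + n
(55/(-893) + 755/N(1, 13))*(-17) = (55/(-893) + 755/(-6 + 1))*(-17) = (55*(-1/893) + 755/(-5))*(-17) = (-55/893 + 755*(-1/5))*(-17) = (-55/893 - 151)*(-17) = -134898/893*(-17) = 2293266/893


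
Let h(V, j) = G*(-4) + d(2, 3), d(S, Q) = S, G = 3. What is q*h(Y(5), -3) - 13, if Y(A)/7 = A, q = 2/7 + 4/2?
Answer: -251/7 ≈ -35.857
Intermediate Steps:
q = 16/7 (q = 2*(1/7) + 4*(1/2) = 2/7 + 2 = 16/7 ≈ 2.2857)
Y(A) = 7*A
h(V, j) = -10 (h(V, j) = 3*(-4) + 2 = -12 + 2 = -10)
q*h(Y(5), -3) - 13 = (16/7)*(-10) - 13 = -160/7 - 13 = -251/7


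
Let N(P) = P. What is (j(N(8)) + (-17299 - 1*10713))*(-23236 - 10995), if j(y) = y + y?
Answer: 958331076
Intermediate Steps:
j(y) = 2*y
(j(N(8)) + (-17299 - 1*10713))*(-23236 - 10995) = (2*8 + (-17299 - 1*10713))*(-23236 - 10995) = (16 + (-17299 - 10713))*(-34231) = (16 - 28012)*(-34231) = -27996*(-34231) = 958331076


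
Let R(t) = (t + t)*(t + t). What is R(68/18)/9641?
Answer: 4624/780921 ≈ 0.0059212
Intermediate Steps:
R(t) = 4*t² (R(t) = (2*t)*(2*t) = 4*t²)
R(68/18)/9641 = (4*(68/18)²)/9641 = (4*(68*(1/18))²)*(1/9641) = (4*(34/9)²)*(1/9641) = (4*(1156/81))*(1/9641) = (4624/81)*(1/9641) = 4624/780921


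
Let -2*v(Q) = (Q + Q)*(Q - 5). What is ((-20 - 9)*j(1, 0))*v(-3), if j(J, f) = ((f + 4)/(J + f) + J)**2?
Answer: 17400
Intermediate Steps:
j(J, f) = (J + (4 + f)/(J + f))**2 (j(J, f) = ((4 + f)/(J + f) + J)**2 = (J + (4 + f)/(J + f))**2)
v(Q) = -Q*(-5 + Q) (v(Q) = -(Q + Q)*(Q - 5)/2 = -2*Q*(-5 + Q)/2 = -Q*(-5 + Q))
((-20 - 9)*j(1, 0))*v(-3) = ((-20 - 9)*((4 + 0 + 1**2 + 1*0)**2/(1 + 0)**2))*(-3*(5 - 1*(-3))) = (-29*(4 + 0 + 1 + 0)**2/1**2)*(-3*(5 + 3)) = (-29*5**2)*(-3*8) = -29*25*(-24) = -725*(-24) = 17400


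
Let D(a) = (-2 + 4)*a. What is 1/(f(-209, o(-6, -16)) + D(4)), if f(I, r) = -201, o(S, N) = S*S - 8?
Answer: -1/193 ≈ -0.0051813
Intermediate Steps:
o(S, N) = -8 + S² (o(S, N) = S² - 8 = -8 + S²)
D(a) = 2*a
1/(f(-209, o(-6, -16)) + D(4)) = 1/(-201 + 2*4) = 1/(-201 + 8) = 1/(-193) = -1/193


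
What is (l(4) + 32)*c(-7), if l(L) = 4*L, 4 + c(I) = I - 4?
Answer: -720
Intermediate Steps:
c(I) = -8 + I (c(I) = -4 + (I - 4) = -4 + (-4 + I) = -8 + I)
(l(4) + 32)*c(-7) = (4*4 + 32)*(-8 - 7) = (16 + 32)*(-15) = 48*(-15) = -720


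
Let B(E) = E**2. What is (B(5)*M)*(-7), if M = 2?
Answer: -350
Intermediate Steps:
(B(5)*M)*(-7) = (5**2*2)*(-7) = (25*2)*(-7) = 50*(-7) = -350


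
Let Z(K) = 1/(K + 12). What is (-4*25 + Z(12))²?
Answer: 5755201/576 ≈ 9991.7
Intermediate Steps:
Z(K) = 1/(12 + K)
(-4*25 + Z(12))² = (-4*25 + 1/(12 + 12))² = (-100 + 1/24)² = (-2399/24)² = 5755201/576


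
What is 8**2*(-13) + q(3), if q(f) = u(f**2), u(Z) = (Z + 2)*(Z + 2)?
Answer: -711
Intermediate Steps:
u(Z) = (2 + Z)**2 (u(Z) = (2 + Z)*(2 + Z) = (2 + Z)**2)
q(f) = (2 + f**2)**2
8**2*(-13) + q(3) = 8**2*(-13) + (2 + 3**2)**2 = 64*(-13) + (2 + 9)**2 = -832 + 11**2 = -832 + 121 = -711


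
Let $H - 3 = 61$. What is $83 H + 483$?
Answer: $5795$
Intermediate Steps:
$H = 64$ ($H = 3 + 61 = 64$)
$83 H + 483 = 83 \cdot 64 + 483 = 5312 + 483 = 5795$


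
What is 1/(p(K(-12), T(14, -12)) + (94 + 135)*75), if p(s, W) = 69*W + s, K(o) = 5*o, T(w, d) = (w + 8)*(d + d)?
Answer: -1/19317 ≈ -5.1768e-5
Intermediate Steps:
T(w, d) = 2*d*(8 + w) (T(w, d) = (8 + w)*(2*d) = 2*d*(8 + w))
p(s, W) = s + 69*W
1/(p(K(-12), T(14, -12)) + (94 + 135)*75) = 1/((5*(-12) + 69*(2*(-12)*(8 + 14))) + (94 + 135)*75) = 1/((-60 + 69*(2*(-12)*22)) + 229*75) = 1/((-60 + 69*(-528)) + 17175) = 1/((-60 - 36432) + 17175) = 1/(-36492 + 17175) = 1/(-19317) = -1/19317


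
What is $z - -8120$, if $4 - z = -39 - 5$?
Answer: $8168$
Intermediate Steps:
$z = 48$ ($z = 4 - \left(-39 - 5\right) = 4 - -44 = 4 + 44 = 48$)
$z - -8120 = 48 - -8120 = 48 + 8120 = 8168$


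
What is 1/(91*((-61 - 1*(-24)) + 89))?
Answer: 1/4732 ≈ 0.00021133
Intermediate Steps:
1/(91*((-61 - 1*(-24)) + 89)) = 1/(91*((-61 + 24) + 89)) = 1/(91*(-37 + 89)) = 1/(91*52) = 1/4732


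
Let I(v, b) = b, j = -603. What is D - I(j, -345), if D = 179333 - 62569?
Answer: 117109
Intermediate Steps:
D = 116764
D - I(j, -345) = 116764 - 1*(-345) = 116764 + 345 = 117109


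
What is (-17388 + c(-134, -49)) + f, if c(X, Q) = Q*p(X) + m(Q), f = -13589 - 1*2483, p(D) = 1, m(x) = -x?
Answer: -33460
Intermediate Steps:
f = -16072 (f = -13589 - 2483 = -16072)
c(X, Q) = 0 (c(X, Q) = Q*1 - Q = Q - Q = 0)
(-17388 + c(-134, -49)) + f = (-17388 + 0) - 16072 = -17388 - 16072 = -33460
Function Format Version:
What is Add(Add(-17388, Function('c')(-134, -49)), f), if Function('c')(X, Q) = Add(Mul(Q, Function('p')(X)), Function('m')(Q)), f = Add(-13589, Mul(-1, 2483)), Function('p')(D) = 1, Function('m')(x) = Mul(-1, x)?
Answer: -33460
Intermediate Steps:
f = -16072 (f = Add(-13589, -2483) = -16072)
Function('c')(X, Q) = 0 (Function('c')(X, Q) = Add(Mul(Q, 1), Mul(-1, Q)) = Add(Q, Mul(-1, Q)) = 0)
Add(Add(-17388, Function('c')(-134, -49)), f) = Add(Add(-17388, 0), -16072) = Add(-17388, -16072) = -33460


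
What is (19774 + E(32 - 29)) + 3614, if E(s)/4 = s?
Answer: 23400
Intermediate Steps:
E(s) = 4*s
(19774 + E(32 - 29)) + 3614 = (19774 + 4*(32 - 29)) + 3614 = (19774 + 4*3) + 3614 = (19774 + 12) + 3614 = 19786 + 3614 = 23400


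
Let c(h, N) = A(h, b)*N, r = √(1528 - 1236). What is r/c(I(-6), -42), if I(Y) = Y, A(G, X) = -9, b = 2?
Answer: √73/189 ≈ 0.045206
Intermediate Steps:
r = 2*√73 (r = √292 = 2*√73 ≈ 17.088)
c(h, N) = -9*N
r/c(I(-6), -42) = (2*√73)/((-9*(-42))) = (2*√73)/378 = (2*√73)*(1/378) = √73/189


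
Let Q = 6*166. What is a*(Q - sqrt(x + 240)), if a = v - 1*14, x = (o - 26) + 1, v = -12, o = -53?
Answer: -25896 + 234*sqrt(2) ≈ -25565.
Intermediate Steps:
x = -78 (x = (-53 - 26) + 1 = -79 + 1 = -78)
Q = 996
a = -26 (a = -12 - 1*14 = -12 - 14 = -26)
a*(Q - sqrt(x + 240)) = -26*(996 - sqrt(-78 + 240)) = -26*(996 - sqrt(162)) = -26*(996 - 9*sqrt(2)) = -25896 + 234*sqrt(2)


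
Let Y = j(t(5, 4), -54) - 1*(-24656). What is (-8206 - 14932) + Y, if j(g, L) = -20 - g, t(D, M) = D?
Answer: 1493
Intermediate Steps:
Y = 24631 (Y = (-20 - 1*5) - 1*(-24656) = (-20 - 5) + 24656 = -25 + 24656 = 24631)
(-8206 - 14932) + Y = (-8206 - 14932) + 24631 = -23138 + 24631 = 1493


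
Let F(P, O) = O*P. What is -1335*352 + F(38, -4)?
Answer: -470072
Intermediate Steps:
-1335*352 + F(38, -4) = -1335*352 - 4*38 = -469920 - 152 = -470072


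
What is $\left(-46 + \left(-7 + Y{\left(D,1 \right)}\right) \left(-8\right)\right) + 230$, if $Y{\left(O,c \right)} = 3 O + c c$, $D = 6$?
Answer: $88$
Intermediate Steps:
$Y{\left(O,c \right)} = c^{2} + 3 O$ ($Y{\left(O,c \right)} = 3 O + c^{2} = c^{2} + 3 O$)
$\left(-46 + \left(-7 + Y{\left(D,1 \right)}\right) \left(-8\right)\right) + 230 = \left(-46 + \left(-7 + \left(1^{2} + 3 \cdot 6\right)\right) \left(-8\right)\right) + 230 = \left(-46 + \left(-7 + \left(1 + 18\right)\right) \left(-8\right)\right) + 230 = \left(-46 + \left(-7 + 19\right) \left(-8\right)\right) + 230 = \left(-46 + 12 \left(-8\right)\right) + 230 = \left(-46 - 96\right) + 230 = -142 + 230 = 88$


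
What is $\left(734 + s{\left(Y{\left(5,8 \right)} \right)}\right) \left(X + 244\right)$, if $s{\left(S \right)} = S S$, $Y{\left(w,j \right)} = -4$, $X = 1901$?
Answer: $1608750$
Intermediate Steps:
$s{\left(S \right)} = S^{2}$
$\left(734 + s{\left(Y{\left(5,8 \right)} \right)}\right) \left(X + 244\right) = \left(734 + \left(-4\right)^{2}\right) \left(1901 + 244\right) = \left(734 + 16\right) 2145 = 750 \cdot 2145 = 1608750$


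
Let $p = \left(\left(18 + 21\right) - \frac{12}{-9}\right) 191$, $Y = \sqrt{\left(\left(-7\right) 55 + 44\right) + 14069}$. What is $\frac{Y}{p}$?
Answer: $\frac{12 \sqrt{858}}{23111} \approx 0.015209$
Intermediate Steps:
$Y = 4 \sqrt{858}$ ($Y = \sqrt{\left(-385 + 44\right) + 14069} = \sqrt{-341 + 14069} = \sqrt{13728} = 4 \sqrt{858} \approx 117.17$)
$p = \frac{23111}{3}$ ($p = \left(39 - - \frac{4}{3}\right) 191 = \left(39 + \frac{4}{3}\right) 191 = \frac{121}{3} \cdot 191 = \frac{23111}{3} \approx 7703.7$)
$\frac{Y}{p} = \frac{4 \sqrt{858}}{\frac{23111}{3}} = 4 \sqrt{858} \cdot \frac{3}{23111} = \frac{12 \sqrt{858}}{23111}$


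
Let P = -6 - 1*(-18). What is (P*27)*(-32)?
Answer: -10368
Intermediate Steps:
P = 12 (P = -6 + 18 = 12)
(P*27)*(-32) = (12*27)*(-32) = 324*(-32) = -10368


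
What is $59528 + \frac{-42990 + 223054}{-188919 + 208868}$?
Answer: $\frac{1187704136}{19949} \approx 59537.0$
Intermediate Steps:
$59528 + \frac{-42990 + 223054}{-188919 + 208868} = 59528 + \frac{180064}{19949} = \frac{1187704136}{19949}$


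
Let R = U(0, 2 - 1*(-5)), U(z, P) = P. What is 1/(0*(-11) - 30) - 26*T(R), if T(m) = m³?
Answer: -267541/30 ≈ -8918.0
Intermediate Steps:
R = 7 (R = 2 - 1*(-5) = 2 + 5 = 7)
1/(0*(-11) - 30) - 26*T(R) = 1/(0*(-11) - 30) - 26*7³ = 1/(0 - 30) - 26*343 = 1/(-30) - 8918 = -1/30 - 8918 = -267541/30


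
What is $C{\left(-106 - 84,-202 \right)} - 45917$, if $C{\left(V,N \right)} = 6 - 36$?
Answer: $-45947$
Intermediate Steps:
$C{\left(V,N \right)} = -30$ ($C{\left(V,N \right)} = 6 - 36 = -30$)
$C{\left(-106 - 84,-202 \right)} - 45917 = -30 - 45917 = -45947$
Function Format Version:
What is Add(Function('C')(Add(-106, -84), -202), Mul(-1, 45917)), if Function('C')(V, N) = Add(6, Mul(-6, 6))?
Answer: -45947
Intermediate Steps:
Function('C')(V, N) = -30 (Function('C')(V, N) = Add(6, -36) = -30)
Add(Function('C')(Add(-106, -84), -202), Mul(-1, 45917)) = Add(-30, Mul(-1, 45917)) = Add(-30, -45917) = -45947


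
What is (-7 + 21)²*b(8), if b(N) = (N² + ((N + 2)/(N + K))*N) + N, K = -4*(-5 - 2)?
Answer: 130928/9 ≈ 14548.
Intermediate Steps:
K = 28 (K = -4*(-7) = 28)
b(N) = N + N² + N*(2 + N)/(28 + N) (b(N) = (N² + ((N + 2)/(N + 28))*N) + N = (N² + ((2 + N)/(28 + N))*N) + N = (N² + N*(2 + N)/(28 + N)) + N = N + N² + N*(2 + N)/(28 + N))
(-7 + 21)²*b(8) = (-7 + 21)²*(8*(30 + 8² + 30*8)/(28 + 8)) = 14²*(8*(30 + 64 + 240)/36) = 196*(8*(1/36)*334) = 196*(668/9) = 130928/9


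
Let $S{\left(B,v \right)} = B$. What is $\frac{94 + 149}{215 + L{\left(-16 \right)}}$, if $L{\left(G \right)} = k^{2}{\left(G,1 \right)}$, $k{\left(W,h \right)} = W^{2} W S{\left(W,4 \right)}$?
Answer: $\frac{81}{1431655837} \approx 5.6578 \cdot 10^{-8}$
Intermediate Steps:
$k{\left(W,h \right)} = W^{4}$ ($k{\left(W,h \right)} = W^{2} W W = W^{3} W = W^{4}$)
$L{\left(G \right)} = G^{8}$ ($L{\left(G \right)} = \left(G^{4}\right)^{2} = G^{8}$)
$\frac{94 + 149}{215 + L{\left(-16 \right)}} = \frac{94 + 149}{215 + \left(-16\right)^{8}} = \frac{243}{215 + 4294967296} = \frac{243}{4294967511} = 243 \cdot \frac{1}{4294967511} = \frac{81}{1431655837}$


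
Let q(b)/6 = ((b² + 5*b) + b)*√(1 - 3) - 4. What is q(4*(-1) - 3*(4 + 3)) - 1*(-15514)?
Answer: 15490 + 2850*I*√2 ≈ 15490.0 + 4030.5*I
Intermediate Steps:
q(b) = -24 + 6*I*√2*(b² + 6*b) (q(b) = 6*(((b² + 5*b) + b)*√(1 - 3) - 4) = 6*((b² + 6*b)*√(-2) - 4) = 6*((b² + 6*b)*(I*√2) - 4) = 6*(I*√2*(b² + 6*b) - 4) = 6*(-4 + I*√2*(b² + 6*b)) = -24 + 6*I*√2*(b² + 6*b))
q(4*(-1) - 3*(4 + 3)) - 1*(-15514) = (-24 + 6*I*√2*(4*(-1) - 3*(4 + 3))² + 36*I*(4*(-1) - 3*(4 + 3))*√2) - 1*(-15514) = (-24 + 6*I*√2*(-4 - 3*7)² + 36*I*(-4 - 3*7)*√2) + 15514 = (-24 + 6*I*√2*(-4 - 21)² + 36*I*(-4 - 21)*√2) + 15514 = (-24 + 6*I*√2*(-25)² + 36*I*(-25)*√2) + 15514 = (-24 + 6*I*√2*625 - 900*I*√2) + 15514 = (-24 + 3750*I*√2 - 900*I*√2) + 15514 = (-24 + 2850*I*√2) + 15514 = 15490 + 2850*I*√2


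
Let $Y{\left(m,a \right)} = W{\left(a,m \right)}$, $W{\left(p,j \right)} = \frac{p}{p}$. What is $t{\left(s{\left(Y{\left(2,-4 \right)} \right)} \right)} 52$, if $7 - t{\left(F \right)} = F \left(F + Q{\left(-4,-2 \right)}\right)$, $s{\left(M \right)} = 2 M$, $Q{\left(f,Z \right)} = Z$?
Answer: $364$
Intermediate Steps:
$W{\left(p,j \right)} = 1$
$Y{\left(m,a \right)} = 1$
$t{\left(F \right)} = 7 - F \left(-2 + F\right)$ ($t{\left(F \right)} = 7 - F \left(F - 2\right) = 7 - F \left(-2 + F\right)$)
$t{\left(s{\left(Y{\left(2,-4 \right)} \right)} \right)} 52 = \left(7 - \left(2 \cdot 1\right)^{2} + 2 \cdot 2 \cdot 1\right) 52 = \left(7 - 2^{2} + 2 \cdot 2\right) 52 = \left(7 - 4 + 4\right) 52 = 7 \cdot 52 = 364$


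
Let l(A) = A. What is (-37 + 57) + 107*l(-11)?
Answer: -1157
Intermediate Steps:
(-37 + 57) + 107*l(-11) = (-37 + 57) + 107*(-11) = 20 - 1177 = -1157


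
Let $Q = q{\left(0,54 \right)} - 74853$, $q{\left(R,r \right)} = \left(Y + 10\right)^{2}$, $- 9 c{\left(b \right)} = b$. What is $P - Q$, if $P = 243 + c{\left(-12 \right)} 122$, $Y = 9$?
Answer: $\frac{224693}{3} \approx 74898.0$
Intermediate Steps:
$c{\left(b \right)} = - \frac{b}{9}$
$q{\left(R,r \right)} = 361$ ($q{\left(R,r \right)} = \left(9 + 10\right)^{2} = 19^{2} = 361$)
$P = \frac{1217}{3}$ ($P = 243 + \left(- \frac{1}{9}\right) \left(-12\right) 122 = 243 + \frac{4}{3} \cdot 122 = 243 + \frac{488}{3} = \frac{1217}{3} \approx 405.67$)
$Q = -74492$ ($Q = 361 - 74853 = -74492$)
$P - Q = \frac{1217}{3} - -74492 = \frac{1217}{3} + 74492 = \frac{224693}{3}$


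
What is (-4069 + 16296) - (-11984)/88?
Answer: 135995/11 ≈ 12363.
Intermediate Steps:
(-4069 + 16296) - (-11984)/88 = 12227 - (-11984)/88 = 12227 - 107*(-14/11) = 12227 + 1498/11 = 135995/11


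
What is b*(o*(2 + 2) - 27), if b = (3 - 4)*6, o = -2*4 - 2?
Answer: 402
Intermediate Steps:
o = -10 (o = -8 - 2 = -10)
b = -6 (b = -1*6 = -6)
b*(o*(2 + 2) - 27) = -6*(-10*(2 + 2) - 27) = -6*(-10*4 - 27) = -6*(-40 - 27) = -6*(-67) = 402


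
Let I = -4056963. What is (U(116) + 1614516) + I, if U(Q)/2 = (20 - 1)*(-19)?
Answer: -2443169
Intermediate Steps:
U(Q) = -722 (U(Q) = 2*((20 - 1)*(-19)) = 2*(19*(-19)) = 2*(-361) = -722)
(U(116) + 1614516) + I = (-722 + 1614516) - 4056963 = 1613794 - 4056963 = -2443169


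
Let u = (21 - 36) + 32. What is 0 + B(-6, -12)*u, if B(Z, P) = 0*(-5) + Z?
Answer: -102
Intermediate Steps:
B(Z, P) = Z (B(Z, P) = 0 + Z = Z)
u = 17 (u = -15 + 32 = 17)
0 + B(-6, -12)*u = 0 - 6*17 = 0 - 102 = -102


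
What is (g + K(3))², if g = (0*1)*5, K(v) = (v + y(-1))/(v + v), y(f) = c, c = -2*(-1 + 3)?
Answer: 1/36 ≈ 0.027778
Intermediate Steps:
c = -4 (c = -2*2 = -4)
y(f) = -4
K(v) = (-4 + v)/(2*v) (K(v) = (v - 4)/(v + v) = (-4 + v)/((2*v)) = (-4 + v)*(1/(2*v)) = (-4 + v)/(2*v))
g = 0 (g = 0*5 = 0)
(g + K(3))² = (0 + (½)*(-4 + 3)/3)² = (0 + (½)*(⅓)*(-1))² = (0 - ⅙)² = (-⅙)² = 1/36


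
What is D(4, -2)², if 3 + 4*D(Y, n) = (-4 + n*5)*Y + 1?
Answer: 841/4 ≈ 210.25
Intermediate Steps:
D(Y, n) = -½ + Y*(-4 + 5*n)/4 (D(Y, n) = -¾ + ((-4 + n*5)*Y + 1)/4 = -¾ + ((-4 + 5*n)*Y + 1)/4 = -¾ + (Y*(-4 + 5*n) + 1)/4 = -¾ + (1 + Y*(-4 + 5*n))/4 = -¾ + (¼ + Y*(-4 + 5*n)/4) = -½ + Y*(-4 + 5*n)/4)
D(4, -2)² = (-½ - 1*4 + (5/4)*4*(-2))² = (-½ - 4 - 10)² = (-29/2)² = 841/4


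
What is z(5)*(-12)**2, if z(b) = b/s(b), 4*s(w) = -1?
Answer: -2880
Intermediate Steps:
s(w) = -1/4 (s(w) = (1/4)*(-1) = -1/4)
z(b) = -4*b (z(b) = b/(-1/4) = b*(-4) = -4*b)
z(5)*(-12)**2 = -4*5*(-12)**2 = -20*144 = -2880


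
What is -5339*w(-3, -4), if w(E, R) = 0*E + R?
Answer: 21356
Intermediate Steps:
w(E, R) = R (w(E, R) = 0 + R = R)
-5339*w(-3, -4) = -5339*(-4) = 21356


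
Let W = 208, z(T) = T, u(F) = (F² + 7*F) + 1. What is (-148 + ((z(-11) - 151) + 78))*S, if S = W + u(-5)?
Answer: -46168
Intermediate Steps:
u(F) = 1 + F² + 7*F
S = 199 (S = 208 + (1 + (-5)² + 7*(-5)) = 208 + (1 + 25 - 35) = 208 - 9 = 199)
(-148 + ((z(-11) - 151) + 78))*S = (-148 + ((-11 - 151) + 78))*199 = (-148 + (-162 + 78))*199 = (-148 - 84)*199 = -232*199 = -46168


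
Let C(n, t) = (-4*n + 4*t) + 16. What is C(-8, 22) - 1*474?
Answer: -338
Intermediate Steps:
C(n, t) = 16 - 4*n + 4*t
C(-8, 22) - 1*474 = (16 - 4*(-8) + 4*22) - 1*474 = (16 + 32 + 88) - 474 = 136 - 474 = -338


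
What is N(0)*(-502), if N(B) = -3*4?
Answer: 6024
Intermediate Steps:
N(B) = -12
N(0)*(-502) = -12*(-502) = 6024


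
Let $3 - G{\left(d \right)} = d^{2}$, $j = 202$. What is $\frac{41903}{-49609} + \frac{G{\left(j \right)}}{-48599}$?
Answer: $- \frac{12347088}{2410947791} \approx -0.0051213$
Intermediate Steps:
$G{\left(d \right)} = 3 - d^{2}$
$\frac{41903}{-49609} + \frac{G{\left(j \right)}}{-48599} = \frac{41903}{-49609} + \frac{3 - 202^{2}}{-48599} = 41903 \left(- \frac{1}{49609}\right) + \left(3 - 40804\right) \left(- \frac{1}{48599}\right) = - \frac{41903}{49609} + \left(3 - 40804\right) \left(- \frac{1}{48599}\right) = - \frac{41903}{49609} - - \frac{40801}{48599} = - \frac{41903}{49609} + \frac{40801}{48599} = - \frac{12347088}{2410947791}$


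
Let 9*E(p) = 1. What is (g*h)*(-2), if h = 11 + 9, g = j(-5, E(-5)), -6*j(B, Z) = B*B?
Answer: 500/3 ≈ 166.67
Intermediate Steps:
E(p) = ⅑ (E(p) = (⅑)*1 = ⅑)
j(B, Z) = -B²/6 (j(B, Z) = -B*B/6 = -B²/6)
g = -25/6 (g = -⅙*(-5)² = -⅙*25 = -25/6 ≈ -4.1667)
h = 20
(g*h)*(-2) = -25/6*20*(-2) = -250/3*(-2) = 500/3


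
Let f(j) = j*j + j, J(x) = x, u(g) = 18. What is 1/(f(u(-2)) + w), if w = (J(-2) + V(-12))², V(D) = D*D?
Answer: 1/20506 ≈ 4.8766e-5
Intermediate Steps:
V(D) = D²
f(j) = j + j² (f(j) = j² + j = j + j²)
w = 20164 (w = (-2 + (-12)²)² = (-2 + 144)² = 142² = 20164)
1/(f(u(-2)) + w) = 1/(18*(1 + 18) + 20164) = 1/(18*19 + 20164) = 1/(342 + 20164) = 1/20506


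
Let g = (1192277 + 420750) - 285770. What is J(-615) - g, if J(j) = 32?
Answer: -1327225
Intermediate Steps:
g = 1327257 (g = 1613027 - 285770 = 1327257)
J(-615) - g = 32 - 1*1327257 = 32 - 1327257 = -1327225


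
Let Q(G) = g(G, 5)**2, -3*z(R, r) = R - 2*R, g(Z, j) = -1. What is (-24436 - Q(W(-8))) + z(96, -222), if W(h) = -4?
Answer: -24405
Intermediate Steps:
z(R, r) = R/3 (z(R, r) = -(R - 2*R)/3 = -(-1)*R/3 = R/3)
Q(G) = 1 (Q(G) = (-1)**2 = 1)
(-24436 - Q(W(-8))) + z(96, -222) = (-24436 - 1*1) + (1/3)*96 = (-24436 - 1) + 32 = -24437 + 32 = -24405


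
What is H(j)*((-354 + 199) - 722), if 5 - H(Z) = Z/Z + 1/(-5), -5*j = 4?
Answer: -18417/5 ≈ -3683.4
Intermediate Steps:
j = -⅘ (j = -⅕*4 = -⅘ ≈ -0.80000)
H(Z) = 21/5 (H(Z) = 5 - (Z/Z + 1/(-5)) = 5 - (1 + 1*(-⅕)) = 5 - (1 - ⅕) = 5 - 1*⅘ = 5 - ⅘ = 21/5)
H(j)*((-354 + 199) - 722) = 21*((-354 + 199) - 722)/5 = 21*(-155 - 722)/5 = (21/5)*(-877) = -18417/5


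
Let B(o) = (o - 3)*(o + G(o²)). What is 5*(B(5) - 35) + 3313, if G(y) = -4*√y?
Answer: 2988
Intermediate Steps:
B(o) = (-3 + o)*(o - 4*√(o²)) (B(o) = (o - 3)*(o - 4*√(o²)) = (-3 + o)*(o - 4*√(o²)))
5*(B(5) - 35) + 3313 = 5*((5² - 3*5 + 12*√(5²) - 4*5*√(5²)) - 35) + 3313 = 5*((25 - 15 + 12*√25 - 4*5*√25) - 35) + 3313 = 5*((25 - 15 + 12*5 - 4*5*5) - 35) + 3313 = 5*((25 - 15 + 60 - 100) - 35) + 3313 = 5*(-30 - 35) + 3313 = 5*(-65) + 3313 = -325 + 3313 = 2988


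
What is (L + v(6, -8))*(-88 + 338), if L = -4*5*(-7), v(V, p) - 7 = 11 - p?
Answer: 41500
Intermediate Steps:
v(V, p) = 18 - p (v(V, p) = 7 + (11 - p) = 18 - p)
L = 140 (L = -20*(-7) = 140)
(L + v(6, -8))*(-88 + 338) = (140 + (18 - 1*(-8)))*(-88 + 338) = (140 + (18 + 8))*250 = (140 + 26)*250 = 166*250 = 41500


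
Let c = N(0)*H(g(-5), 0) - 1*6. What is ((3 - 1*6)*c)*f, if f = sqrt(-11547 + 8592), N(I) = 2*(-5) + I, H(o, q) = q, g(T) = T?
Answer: 18*I*sqrt(2955) ≈ 978.48*I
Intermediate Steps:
N(I) = -10 + I
c = -6 (c = (-10 + 0)*0 - 1*6 = -10*0 - 6 = 0 - 6 = -6)
f = I*sqrt(2955) (f = sqrt(-2955) = I*sqrt(2955) ≈ 54.36*I)
((3 - 1*6)*c)*f = ((3 - 1*6)*(-6))*(I*sqrt(2955)) = ((3 - 6)*(-6))*(I*sqrt(2955)) = (-3*(-6))*(I*sqrt(2955)) = 18*(I*sqrt(2955)) = 18*I*sqrt(2955)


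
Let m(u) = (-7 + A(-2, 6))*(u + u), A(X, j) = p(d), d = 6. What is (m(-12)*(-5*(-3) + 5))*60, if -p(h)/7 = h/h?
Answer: 403200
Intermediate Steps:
p(h) = -7 (p(h) = -7*h/h = -7*1 = -7)
A(X, j) = -7
m(u) = -28*u (m(u) = (-7 - 7)*(u + u) = -28*u)
(m(-12)*(-5*(-3) + 5))*60 = ((-28*(-12))*(-5*(-3) + 5))*60 = (336*(15 + 5))*60 = (336*20)*60 = 6720*60 = 403200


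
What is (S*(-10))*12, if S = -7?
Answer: 840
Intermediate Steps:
(S*(-10))*12 = -7*(-10)*12 = 70*12 = 840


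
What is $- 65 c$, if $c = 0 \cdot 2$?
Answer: $0$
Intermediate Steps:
$c = 0$
$- 65 c = \left(-65\right) 0 = 0$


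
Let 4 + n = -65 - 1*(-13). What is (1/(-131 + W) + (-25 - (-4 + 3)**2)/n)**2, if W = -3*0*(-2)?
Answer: 2805625/13454224 ≈ 0.20853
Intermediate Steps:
W = 0 (W = 0*(-2) = 0)
n = -56 (n = -4 + (-65 - 1*(-13)) = -4 + (-65 + 13) = -4 - 52 = -56)
(1/(-131 + W) + (-25 - (-4 + 3)**2)/n)**2 = (1/(-131 + 0) + (-25 - (-4 + 3)**2)/(-56))**2 = (1/(-131) + (-25 - 1*(-1)**2)*(-1/56))**2 = (-1/131 + (-25 - 1*1)*(-1/56))**2 = (-1/131 + (-25 - 1)*(-1/56))**2 = (-1/131 - 26*(-1/56))**2 = (-1/131 + 13/28)**2 = (1675/3668)**2 = 2805625/13454224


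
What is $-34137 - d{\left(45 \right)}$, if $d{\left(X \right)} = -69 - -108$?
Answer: $-34176$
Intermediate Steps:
$d{\left(X \right)} = 39$ ($d{\left(X \right)} = -69 + 108 = 39$)
$-34137 - d{\left(45 \right)} = -34137 - 39 = -34176$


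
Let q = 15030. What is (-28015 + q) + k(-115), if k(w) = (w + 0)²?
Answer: 240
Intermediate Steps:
k(w) = w²
(-28015 + q) + k(-115) = (-28015 + 15030) + (-115)² = -12985 + 13225 = 240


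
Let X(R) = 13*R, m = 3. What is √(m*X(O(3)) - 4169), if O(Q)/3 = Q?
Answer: I*√3818 ≈ 61.79*I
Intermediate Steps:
O(Q) = 3*Q
√(m*X(O(3)) - 4169) = √(3*(13*(3*3)) - 4169) = √(3*(13*9) - 4169) = √(3*117 - 4169) = √(351 - 4169) = √(-3818) = I*√3818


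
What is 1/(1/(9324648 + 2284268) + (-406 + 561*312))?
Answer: 11608916/2027218565417 ≈ 5.7265e-6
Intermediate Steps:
1/(1/(9324648 + 2284268) + (-406 + 561*312)) = 1/(1/11608916 + (-406 + 175032)) = 1/(1/11608916 + 174626) = 1/(2027218565417/11608916) = 11608916/2027218565417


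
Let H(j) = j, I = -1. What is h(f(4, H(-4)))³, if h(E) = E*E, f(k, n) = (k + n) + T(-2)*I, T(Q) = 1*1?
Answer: 1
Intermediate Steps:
T(Q) = 1
f(k, n) = -1 + k + n (f(k, n) = (k + n) + 1*(-1) = (k + n) - 1 = -1 + k + n)
h(E) = E²
h(f(4, H(-4)))³ = ((-1 + 4 - 4)²)³ = ((-1)²)³ = 1³ = 1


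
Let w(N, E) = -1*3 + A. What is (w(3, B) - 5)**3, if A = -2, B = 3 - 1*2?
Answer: -1000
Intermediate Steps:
B = 1 (B = 3 - 2 = 1)
w(N, E) = -5 (w(N, E) = -1*3 - 2 = -3 - 2 = -5)
(w(3, B) - 5)**3 = (-5 - 5)**3 = (-10)**3 = -1000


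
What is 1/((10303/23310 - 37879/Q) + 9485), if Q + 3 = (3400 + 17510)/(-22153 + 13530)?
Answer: 363472830/5985620341319 ≈ 6.0724e-5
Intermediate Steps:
Q = -46779/8623 (Q = -3 + (3400 + 17510)/(-22153 + 13530) = -3 + 20910/(-8623) = -3 + 20910*(-1/8623) = -3 - 20910/8623 = -46779/8623 ≈ -5.4249)
1/((10303/23310 - 37879/Q) + 9485) = 1/((10303/23310 - 37879/(-46779/8623)) + 9485) = 1/((10303*(1/23310) - 37879*(-8623/46779)) + 9485) = 1/((10303/23310 + 326630617/46779) + 9485) = 1/(2538080548769/363472830 + 9485) = 1/(5985620341319/363472830) = 363472830/5985620341319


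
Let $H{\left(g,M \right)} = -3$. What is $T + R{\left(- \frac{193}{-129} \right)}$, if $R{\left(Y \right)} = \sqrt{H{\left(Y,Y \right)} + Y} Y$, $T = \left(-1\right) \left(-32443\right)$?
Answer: $32443 + \frac{193 i \sqrt{25026}}{16641} \approx 32443.0 + 1.8347 i$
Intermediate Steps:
$T = 32443$
$R{\left(Y \right)} = Y \sqrt{-3 + Y}$ ($R{\left(Y \right)} = \sqrt{-3 + Y} Y = Y \sqrt{-3 + Y}$)
$T + R{\left(- \frac{193}{-129} \right)} = 32443 + - \frac{193}{-129} \sqrt{-3 - \frac{193}{-129}} = 32443 + \left(-193\right) \left(- \frac{1}{129}\right) \sqrt{-3 - - \frac{193}{129}} = 32443 + \frac{193 \sqrt{-3 + \frac{193}{129}}}{129} = 32443 + \frac{193 \sqrt{- \frac{194}{129}}}{129} = 32443 + \frac{193 \frac{i \sqrt{25026}}{129}}{129} = 32443 + \frac{193 i \sqrt{25026}}{16641}$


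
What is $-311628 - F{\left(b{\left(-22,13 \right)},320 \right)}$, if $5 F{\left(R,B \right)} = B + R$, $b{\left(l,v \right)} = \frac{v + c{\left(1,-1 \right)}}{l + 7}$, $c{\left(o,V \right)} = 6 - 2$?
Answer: $- \frac{23376883}{75} \approx -3.1169 \cdot 10^{5}$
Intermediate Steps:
$c{\left(o,V \right)} = 4$ ($c{\left(o,V \right)} = 6 - 2 = 4$)
$b{\left(l,v \right)} = \frac{4 + v}{7 + l}$ ($b{\left(l,v \right)} = \frac{v + 4}{l + 7} = \frac{4 + v}{7 + l}$)
$F{\left(R,B \right)} = \frac{B}{5} + \frac{R}{5}$ ($F{\left(R,B \right)} = \frac{B + R}{5} = \frac{B}{5} + \frac{R}{5}$)
$-311628 - F{\left(b{\left(-22,13 \right)},320 \right)} = -311628 - \left(\frac{1}{5} \cdot 320 + \frac{\frac{1}{7 - 22} \left(4 + 13\right)}{5}\right) = -311628 - \left(64 + \frac{\frac{1}{-15} \cdot 17}{5}\right) = -311628 - \left(64 + \frac{\left(- \frac{1}{15}\right) 17}{5}\right) = -311628 - \left(64 + \frac{1}{5} \left(- \frac{17}{15}\right)\right) = -311628 - \left(64 - \frac{17}{75}\right) = -311628 - \frac{4783}{75} = - \frac{23376883}{75}$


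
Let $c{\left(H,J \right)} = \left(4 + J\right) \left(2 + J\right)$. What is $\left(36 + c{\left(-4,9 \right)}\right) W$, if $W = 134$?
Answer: $23986$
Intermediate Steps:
$c{\left(H,J \right)} = \left(2 + J\right) \left(4 + J\right)$
$\left(36 + c{\left(-4,9 \right)}\right) W = \left(36 + \left(8 + 9^{2} + 6 \cdot 9\right)\right) 134 = \left(36 + \left(8 + 81 + 54\right)\right) 134 = \left(36 + 143\right) 134 = 179 \cdot 134 = 23986$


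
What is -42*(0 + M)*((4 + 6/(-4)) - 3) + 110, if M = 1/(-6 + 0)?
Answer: 213/2 ≈ 106.50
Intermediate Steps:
M = -⅙ (M = 1/(-6) = -⅙ ≈ -0.16667)
-42*(0 + M)*((4 + 6/(-4)) - 3) + 110 = -42*(0 - ⅙)*((4 + 6/(-4)) - 3) + 110 = -(-7)*((4 + 6*(-¼)) - 3) + 110 = -(-7)*((4 - 3/2) - 3) + 110 = -(-7)*(5/2 - 3) + 110 = -(-7)*(-1)/2 + 110 = -42*1/12 + 110 = -7/2 + 110 = 213/2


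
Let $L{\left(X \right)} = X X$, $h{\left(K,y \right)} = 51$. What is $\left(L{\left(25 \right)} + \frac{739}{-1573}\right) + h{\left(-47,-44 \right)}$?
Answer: $\frac{1062609}{1573} \approx 675.53$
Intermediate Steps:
$L{\left(X \right)} = X^{2}$
$\left(L{\left(25 \right)} + \frac{739}{-1573}\right) + h{\left(-47,-44 \right)} = \left(25^{2} + \frac{739}{-1573}\right) + 51 = \left(625 + 739 \left(- \frac{1}{1573}\right)\right) + 51 = \left(625 - \frac{739}{1573}\right) + 51 = \frac{982386}{1573} + 51 = \frac{1062609}{1573}$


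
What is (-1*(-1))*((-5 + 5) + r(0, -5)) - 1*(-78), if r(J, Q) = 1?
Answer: 79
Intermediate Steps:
(-1*(-1))*((-5 + 5) + r(0, -5)) - 1*(-78) = (-1*(-1))*((-5 + 5) + 1) - 1*(-78) = 1*(0 + 1) + 78 = 1*1 + 78 = 1 + 78 = 79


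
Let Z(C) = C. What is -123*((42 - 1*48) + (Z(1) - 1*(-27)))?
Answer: -2706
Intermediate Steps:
-123*((42 - 1*48) + (Z(1) - 1*(-27))) = -123*((42 - 1*48) + (1 - 1*(-27))) = -123*((42 - 48) + (1 + 27)) = -123*(-6 + 28) = -123*22 = -2706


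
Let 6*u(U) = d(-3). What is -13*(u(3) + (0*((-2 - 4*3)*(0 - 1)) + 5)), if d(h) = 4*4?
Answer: -299/3 ≈ -99.667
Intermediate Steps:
d(h) = 16
u(U) = 8/3 (u(U) = (1/6)*16 = 8/3)
-13*(u(3) + (0*((-2 - 4*3)*(0 - 1)) + 5)) = -13*(8/3 + (0*((-2 - 4*3)*(0 - 1)) + 5)) = -13*(8/3 + (0*((-2 - 12)*(-1)) + 5)) = -13*(8/3 + (0*(-14*(-1)) + 5)) = -13*(8/3 + (0*14 + 5)) = -13*(8/3 + (0 + 5)) = -13*(8/3 + 5) = -13*23/3 = -299/3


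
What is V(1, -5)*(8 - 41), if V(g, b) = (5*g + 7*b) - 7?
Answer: 1221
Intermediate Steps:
V(g, b) = -7 + 5*g + 7*b
V(1, -5)*(8 - 41) = (-7 + 5*1 + 7*(-5))*(8 - 41) = (-7 + 5 - 35)*(-33) = -37*(-33) = 1221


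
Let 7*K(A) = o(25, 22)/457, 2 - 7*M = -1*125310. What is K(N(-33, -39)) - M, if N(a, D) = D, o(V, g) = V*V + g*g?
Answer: -8180925/457 ≈ -17901.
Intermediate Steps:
o(V, g) = V² + g²
M = 125312/7 (M = 2/7 - (-1)*125310/7 = 2/7 - ⅐*(-125310) = 2/7 + 125310/7 = 125312/7 ≈ 17902.)
K(A) = 1109/3199 (K(A) = ((25² + 22²)/457)/7 = ((625 + 484)*(1/457))/7 = (1109*(1/457))/7 = (⅐)*(1109/457) = 1109/3199)
K(N(-33, -39)) - M = 1109/3199 - 1*125312/7 = 1109/3199 - 125312/7 = -8180925/457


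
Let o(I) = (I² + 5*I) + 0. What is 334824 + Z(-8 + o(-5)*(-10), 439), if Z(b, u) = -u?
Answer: 334385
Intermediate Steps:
o(I) = I² + 5*I
334824 + Z(-8 + o(-5)*(-10), 439) = 334824 - 1*439 = 334824 - 439 = 334385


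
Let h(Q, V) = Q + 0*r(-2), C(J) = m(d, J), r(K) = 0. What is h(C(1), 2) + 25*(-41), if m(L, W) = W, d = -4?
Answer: -1024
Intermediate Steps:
C(J) = J
h(Q, V) = Q (h(Q, V) = Q + 0*0 = Q + 0 = Q)
h(C(1), 2) + 25*(-41) = 1 + 25*(-41) = 1 - 1025 = -1024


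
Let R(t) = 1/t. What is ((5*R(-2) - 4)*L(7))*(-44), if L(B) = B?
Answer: 2002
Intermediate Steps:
((5*R(-2) - 4)*L(7))*(-44) = ((5/(-2) - 4)*7)*(-44) = ((5*(-1/2) - 4)*7)*(-44) = ((-5/2 - 4)*7)*(-44) = -13/2*7*(-44) = -91/2*(-44) = 2002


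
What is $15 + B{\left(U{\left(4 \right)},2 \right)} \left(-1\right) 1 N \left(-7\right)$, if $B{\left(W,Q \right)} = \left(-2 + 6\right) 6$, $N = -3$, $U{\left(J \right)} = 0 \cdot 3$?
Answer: $-489$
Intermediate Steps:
$U{\left(J \right)} = 0$
$B{\left(W,Q \right)} = 24$ ($B{\left(W,Q \right)} = 4 \cdot 6 = 24$)
$15 + B{\left(U{\left(4 \right)},2 \right)} \left(-1\right) 1 N \left(-7\right) = 15 + 24 \left(-1\right) 1 \left(-3\right) \left(-7\right) = 15 + 24 \left(\left(-1\right) \left(-3\right)\right) \left(-7\right) = 15 + 24 \cdot 3 \left(-7\right) = 15 + 72 \left(-7\right) = 15 - 504 = -489$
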